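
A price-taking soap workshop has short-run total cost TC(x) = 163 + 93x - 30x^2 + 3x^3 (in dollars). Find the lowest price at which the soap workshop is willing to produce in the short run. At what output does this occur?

$18 per unit, at x = 5

The shutdown price is the minimum of AVC. VC = 93x - 30x^2 + 3x^3, so AVC = 93 - 30x + 3x^2.
At the minimum of AVC, MC = AVC. MC = 93 - 60x + 9x^2; setting MC = AVC gives 6x^2 - 30x = 0, so x = 5. min AVC = 18.
For P < $18 the firm produces nothing.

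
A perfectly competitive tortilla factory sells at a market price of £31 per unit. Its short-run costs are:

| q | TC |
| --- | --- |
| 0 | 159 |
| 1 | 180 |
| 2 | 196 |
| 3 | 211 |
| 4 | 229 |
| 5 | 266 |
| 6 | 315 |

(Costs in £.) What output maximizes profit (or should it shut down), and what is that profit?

Compute π = P·q − TC at each output: q=0: -159; q=1: -149; q=2: -134; q=3: -118; q=4: -105; q=5: -111; q=6: -129.
Profit is maximized at q = 4. AVC there is 70/4 = £17.50 ≤ P, so producing beats shutting down (which would give -£159).

q = 4; profit = -£105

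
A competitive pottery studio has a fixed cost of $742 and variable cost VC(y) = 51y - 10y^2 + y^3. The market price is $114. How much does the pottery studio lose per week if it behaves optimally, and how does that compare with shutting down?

Profit = -$94 at y = 9

AVC = 51 - 10y + y^2 has its minimum $26 at y = 5; price $114 clears that bar, so the firm operates.
With MC = 51 - 20y + 3y^2, P = MC on the upward-sloping part at y* = 9.
TR = 114·9 = 1026. TC = 742 + 378 = 1120. Profit = 1026 − 1120 = -$94.
That loss of $94 beats the $742 the firm would lose by shutting down; producing recovers $648 of fixed cost.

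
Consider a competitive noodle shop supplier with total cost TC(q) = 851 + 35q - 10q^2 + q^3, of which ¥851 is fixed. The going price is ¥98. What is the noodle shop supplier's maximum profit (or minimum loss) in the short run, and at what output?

AVC = 35 - 10q + q^2 has its minimum ¥10 at q = 5; price ¥98 clears that bar, so the firm operates.
With MC = 35 - 20q + 3q^2, P = MC on the upward-sloping part at q* = 9.
TR = 98·9 = 882. TC = 851 + 234 = 1085. Profit = 882 − 1085 = -¥203.
That loss of ¥203 beats the ¥851 the firm would lose by shutting down; producing recovers ¥648 of fixed cost.

Profit = -¥203 at q = 9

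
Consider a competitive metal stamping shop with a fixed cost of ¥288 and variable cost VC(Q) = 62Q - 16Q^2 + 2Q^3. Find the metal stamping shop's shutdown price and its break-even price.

Shutdown price = ¥30; break-even price = ¥86

AVC = 62 - 16Q + 2Q^2; minimized at Q = 4, giving min AVC = ¥30. That is the shutdown price.
ATC = 288/Q + 62 - 16Q + 2Q^2. Setting dATC/dQ = −288/Q^2 − 16 + 4Q = 0 gives Q = 6 (since 4·6^3 − 16·6^2 = 288).
min ATC = 288/6 + 62 − 16·6 + 2·6^2 = ¥86. That is the break-even price.
Between these two prices the firm operates at a loss; above ¥86 it earns a profit.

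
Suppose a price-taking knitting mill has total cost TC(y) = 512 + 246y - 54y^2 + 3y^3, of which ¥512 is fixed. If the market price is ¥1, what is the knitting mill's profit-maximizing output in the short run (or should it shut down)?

Shut down

Variable cost is VC = 246y - 54y^2 + 3y^3, so AVC = VC/y = 246 - 54y + 3y^2 and MC = dTC/dy = 246 - 108y + 9y^2.
The AVC parabola has its vertex at y = 54/6 = 9, where AVC = 246 - 54·9 + 3·9^2 = ¥3.
With P < min AVC (¥1 < ¥3), every unit sold adds to the loss.
The firm minimizes its loss by shutting down and losing only its fixed cost of ¥512.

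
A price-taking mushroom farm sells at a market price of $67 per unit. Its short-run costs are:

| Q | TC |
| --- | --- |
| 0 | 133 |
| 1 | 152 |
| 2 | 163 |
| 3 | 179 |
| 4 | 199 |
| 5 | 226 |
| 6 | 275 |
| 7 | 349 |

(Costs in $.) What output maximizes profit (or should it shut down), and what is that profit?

Profit at each row (π = 67Q − TC): Q=0: -133; Q=1: -85; Q=2: -29; Q=3: 22; Q=4: 69; Q=5: 109; Q=6: 127; Q=7: 120.
Profit is maximized at Q = 6. AVC there is 142/6 = $23.67 ≤ P, so producing beats shutting down (which would give -$133).

Q = 6; profit = $127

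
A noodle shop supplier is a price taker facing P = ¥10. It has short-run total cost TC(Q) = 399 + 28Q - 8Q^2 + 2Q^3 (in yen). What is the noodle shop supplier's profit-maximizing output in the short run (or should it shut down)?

Variable cost is VC = 28Q - 8Q^2 + 2Q^3, so AVC = VC/Q = 28 - 8Q + 2Q^2 and MC = dTC/dQ = 28 - 16Q + 6Q^2.
AVC is minimized where dAVC/dQ = -8 + 4Q = 0, at Q = 2; min AVC = 28 - 8·2 + 2·2^2 = ¥20.
P = ¥10 lies below min AVC = ¥20; no output level covers variable cost.
The firm minimizes its loss by shutting down and losing only its fixed cost of ¥399.

Shut down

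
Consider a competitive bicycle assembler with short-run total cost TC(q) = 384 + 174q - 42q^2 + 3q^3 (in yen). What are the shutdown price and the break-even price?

Shutdown price = ¥27; break-even price = ¥78

Shutdown price = min AVC. AVC = 174 - 42q + 3q^2, with vertex at q = 7 and minimum ¥27.
ATC = 384/q + 174 - 42q + 3q^2. Setting dATC/dq = −384/q^2 − 42 + 6q = 0 gives q = 8 (since 6·8^3 − 42·8^2 = 384).
min ATC = 384/8 + 174 − 42·8 + 3·8^2 = ¥78. That is the break-even price.
For ¥27 ≤ P < ¥78 the firm produces at a loss; below ¥27 it shuts down.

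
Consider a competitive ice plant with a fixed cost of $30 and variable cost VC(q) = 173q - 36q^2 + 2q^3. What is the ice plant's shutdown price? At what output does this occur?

The firm shuts down when price falls below the minimum of average variable cost. AVC = VC/q = 173 - 36q + 2q^2.
dAVC/dq = -36 + 4q = 0 gives q = 9. min AVC = 173 - 36·9 + 2·9^2 = 11.
For P < $11 the firm produces nothing.

$11 per unit, at q = 9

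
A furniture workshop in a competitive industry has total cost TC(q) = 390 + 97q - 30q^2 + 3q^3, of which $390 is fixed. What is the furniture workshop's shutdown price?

Short-run supply begins at min AVC. From VC = 97q - 30q^2 + 3q^3, AVC = 97 - 30q + 3q^2.
At the minimum of AVC, MC = AVC. MC = 97 - 60q + 9q^2; setting MC = AVC gives 6q^2 - 30q = 0, so q = 5. min AVC = 22.
For P < $22 the firm produces nothing.

$22 per unit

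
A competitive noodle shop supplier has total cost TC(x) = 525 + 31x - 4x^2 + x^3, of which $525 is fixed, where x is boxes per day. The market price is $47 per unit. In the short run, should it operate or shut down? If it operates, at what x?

Variable cost is VC = 31x - 4x^2 + x^3, so AVC = VC/x = 31 - 4x + x^2 and MC = dTC/dx = 31 - 8x + 3x^2.
The AVC parabola has its vertex at x = 4/2 = 2, where AVC = 31 - 4·2 + 2^2 = $27.
P = $47 exceeds min AVC = $27, so the firm stays open.
P = MC gives -16 - 8x + 3x^2 = 0, with roots -4/3 and 4. Take the larger (rising MC): x* = 4.
Check: AVC at x = 4 is $31 ≤ P, so revenue covers variable cost.
Profit = P·x − TC = 47·4 − 649 = -$461, a loss, but smaller than the $525 fixed cost the firm would lose by shutting down.

Produce at x = 4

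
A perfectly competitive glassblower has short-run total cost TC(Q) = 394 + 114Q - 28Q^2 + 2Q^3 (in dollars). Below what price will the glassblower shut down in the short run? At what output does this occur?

$16 per unit, at Q = 7

The shutdown price is the minimum of AVC. VC = 114Q - 28Q^2 + 2Q^3, so AVC = 114 - 28Q + 2Q^2.
At the minimum of AVC, MC = AVC. MC = 114 - 56Q + 6Q^2; setting MC = AVC gives 4Q^2 - 28Q = 0, so Q = 7. min AVC = 16.
The firm shuts down for any P below $16.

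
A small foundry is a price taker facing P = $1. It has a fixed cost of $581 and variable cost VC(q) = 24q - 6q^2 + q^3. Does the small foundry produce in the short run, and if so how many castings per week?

Variable cost is VC = 24q - 6q^2 + q^3, so AVC = VC/q = 24 - 6q + q^2 and MC = dTC/dq = 24 - 12q + 3q^2.
AVC is minimized where dAVC/dq = -6 + 2q = 0, at q = 3; min AVC = 24 - 6·3 + 3^2 = $15.
P = $1 lies below min AVC = $15; no output level covers variable cost.
The firm minimizes its loss by shutting down and losing only its fixed cost of $581.

Shut down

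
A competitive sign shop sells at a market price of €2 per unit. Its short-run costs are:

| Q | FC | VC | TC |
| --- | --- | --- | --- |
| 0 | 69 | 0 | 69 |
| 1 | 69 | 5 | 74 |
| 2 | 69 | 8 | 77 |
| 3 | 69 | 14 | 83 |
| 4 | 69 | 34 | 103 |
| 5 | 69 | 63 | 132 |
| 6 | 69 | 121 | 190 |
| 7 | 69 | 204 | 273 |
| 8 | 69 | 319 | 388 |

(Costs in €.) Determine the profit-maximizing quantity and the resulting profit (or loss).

Tabulate TR − TC: Q=0: -69; Q=1: -72; Q=2: -73; Q=3: -77; Q=4: -95; Q=5: -122; Q=6: -178; Q=7: -259; Q=8: -372.
Profit is highest at Q = 0. Equivalently, the lowest AVC in the table is 8/2 ≈ €4 at Q = 2, and P = €2 falls below it — price never covers variable cost, so the firm shuts down and loses only its fixed cost.

Q = 0 (shut down); profit = -€69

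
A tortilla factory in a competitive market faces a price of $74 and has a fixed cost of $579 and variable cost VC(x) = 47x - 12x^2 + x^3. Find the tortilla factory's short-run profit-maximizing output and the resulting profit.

AVC = 47 - 12x + x^2 has its minimum $11 at x = 6; price $74 clears that bar, so the firm operates.
With MC = 47 - 24x + 3x^2, P = MC on the upward-sloping part at x* = 9.
TR = 74·9 = 666. TC = 579 + 180 = 759. Profit = 666 − 759 = -$93.
Shutting down would mean losing the fixed cost of $579, so operating at a loss of $93 is better by $486.

Profit = -$93 at x = 9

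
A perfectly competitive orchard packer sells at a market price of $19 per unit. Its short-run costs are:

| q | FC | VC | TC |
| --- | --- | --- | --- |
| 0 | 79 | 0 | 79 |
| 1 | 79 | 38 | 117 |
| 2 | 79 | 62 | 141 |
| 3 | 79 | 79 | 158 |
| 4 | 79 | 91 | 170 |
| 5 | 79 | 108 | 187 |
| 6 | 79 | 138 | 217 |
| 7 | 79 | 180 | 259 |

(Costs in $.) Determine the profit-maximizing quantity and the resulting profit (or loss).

Compute π = P·q − TC at each output: q=0: -79; q=1: -98; q=2: -103; q=3: -101; q=4: -94; q=5: -92; q=6: -103; q=7: -126.
Profit is highest at q = 0. Equivalently, the lowest AVC in the table is 108/5 ≈ $21.60 at q = 5, and P = $19 falls below it — price never covers variable cost, so the firm shuts down and loses only its fixed cost.

q = 0 (shut down); profit = -$79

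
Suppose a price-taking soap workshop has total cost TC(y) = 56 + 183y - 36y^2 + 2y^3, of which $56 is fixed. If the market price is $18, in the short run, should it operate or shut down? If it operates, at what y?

Shut down

Strip out fixed cost: VC = 183y - 36y^2 + 2y^3. Then AVC = 183 - 36y + 2y^2 and MC = 183 - 72y + 6y^2.
AVC hits its minimum where MC = AVC, at y = 9, giving min AVC = 183 - 36·9 + 2·9^2 = $21.
With P < min AVC ($18 < $21), every unit sold adds to the loss.
Shutting down limits the loss to fixed cost, $56.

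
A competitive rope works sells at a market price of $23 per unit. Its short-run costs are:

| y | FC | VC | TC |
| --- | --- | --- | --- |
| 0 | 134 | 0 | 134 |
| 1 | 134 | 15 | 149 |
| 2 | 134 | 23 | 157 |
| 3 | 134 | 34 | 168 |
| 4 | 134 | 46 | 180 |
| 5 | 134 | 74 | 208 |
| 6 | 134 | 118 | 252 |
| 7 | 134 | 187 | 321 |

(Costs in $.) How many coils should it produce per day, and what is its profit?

Profit at each row (π = 23y − TC): y=0: -134; y=1: -126; y=2: -111; y=3: -99; y=4: -88; y=5: -93; y=6: -114; y=7: -160.
Profit is maximized at y = 4. AVC there is 46/4 = $11.50 ≤ P, so producing beats shutting down (which would give -$134).

y = 4; profit = -$88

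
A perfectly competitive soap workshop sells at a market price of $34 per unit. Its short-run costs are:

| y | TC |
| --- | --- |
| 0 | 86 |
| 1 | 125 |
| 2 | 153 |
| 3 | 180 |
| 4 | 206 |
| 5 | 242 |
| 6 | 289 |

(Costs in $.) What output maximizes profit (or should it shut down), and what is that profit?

y = 4; profit = -$70

Profit at each row (π = 34y − TC): y=0: -86; y=1: -91; y=2: -85; y=3: -78; y=4: -70; y=5: -72; y=6: -85.
Profit is maximized at y = 4. AVC there is 120/4 = $30 ≤ P, so producing beats shutting down (which would give -$86).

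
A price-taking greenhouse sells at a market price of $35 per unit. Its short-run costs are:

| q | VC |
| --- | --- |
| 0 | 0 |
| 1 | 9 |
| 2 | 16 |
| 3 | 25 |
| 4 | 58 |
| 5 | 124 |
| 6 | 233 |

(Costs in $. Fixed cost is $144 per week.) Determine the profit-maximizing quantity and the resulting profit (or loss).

Profit at each row (π = 35q − TC): q=0: -144; q=1: -118; q=2: -90; q=3: -64; q=4: -62; q=5: -93; q=6: -167.
Profit is maximized at q = 4. AVC there is 58/4 = $14.50 ≤ P, so producing beats shutting down (which would give -$144).

q = 4; profit = -$62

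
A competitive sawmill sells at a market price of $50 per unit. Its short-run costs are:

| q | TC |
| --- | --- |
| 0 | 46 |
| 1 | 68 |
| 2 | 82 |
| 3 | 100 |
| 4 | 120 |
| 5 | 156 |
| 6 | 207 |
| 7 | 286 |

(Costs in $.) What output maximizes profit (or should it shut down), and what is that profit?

q = 5; profit = $94

Profit at each row (π = 50q − TC): q=0: -46; q=1: -18; q=2: 18; q=3: 50; q=4: 80; q=5: 94; q=6: 93; q=7: 64.
Profit is maximized at q = 5. AVC there is 110/5 = $22 ≤ P, so producing beats shutting down (which would give -$46).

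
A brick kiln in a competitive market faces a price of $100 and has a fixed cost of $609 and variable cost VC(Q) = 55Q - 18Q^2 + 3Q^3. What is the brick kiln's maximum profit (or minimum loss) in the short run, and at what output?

Profit = -$309 at Q = 5

AVC = 55 - 18Q + 3Q^2 has its minimum $28 at Q = 3; price $100 clears that bar, so the firm operates.
With MC = 55 - 36Q + 9Q^2, P = MC on the upward-sloping part at Q* = 5.
TR = 100·5 = 500. TC = 609 + 200 = 809. Profit = 500 − 809 = -$309.
That loss of $309 beats the $609 the firm would lose by shutting down; producing recovers $300 of fixed cost.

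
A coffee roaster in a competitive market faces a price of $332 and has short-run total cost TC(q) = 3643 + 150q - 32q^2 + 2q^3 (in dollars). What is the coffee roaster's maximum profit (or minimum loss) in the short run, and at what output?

Profit = -$263 at q = 13

AVC = 150 - 32q + 2q^2 has its minimum $22 at q = 8; price $332 clears that bar, so the firm operates.
With MC = 150 - 64q + 6q^2, P = MC on the upward-sloping part at q* = 13.
TR = 332·13 = 4316. TC = 3643 + 936 = 4579. Profit = 4316 − 4579 = -$263.
That loss of $263 beats the $3643 the firm would lose by shutting down; producing recovers $3380 of fixed cost.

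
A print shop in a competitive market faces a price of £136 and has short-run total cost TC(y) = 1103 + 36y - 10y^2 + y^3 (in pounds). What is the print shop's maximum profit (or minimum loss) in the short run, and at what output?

AVC = 36 - 10y + y^2; min AVC = £11 at y = 5. Since P = £136 ≥ min AVC, the firm produces.
With MC = 36 - 20y + 3y^2, P = MC on the upward-sloping part at y* = 10.
TR = 136·10 = 1360. TC = 1103 + 360 = 1463. Profit = 1360 − 1463 = -£103.
By producing, the firm covers all variable cost plus £1000 of fixed cost; shutting down would lose the full £1103.

Profit = -£103 at y = 10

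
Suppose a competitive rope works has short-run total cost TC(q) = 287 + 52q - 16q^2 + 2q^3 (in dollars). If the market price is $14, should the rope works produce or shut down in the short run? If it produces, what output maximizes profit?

Variable cost is VC = 52q - 16q^2 + 2q^3, so AVC = VC/q = 52 - 16q + 2q^2 and MC = dTC/dq = 52 - 32q + 6q^2.
AVC hits its minimum where MC = AVC, at q = 4, giving min AVC = 52 - 16·4 + 2·4^2 = $20.
P = $14 lies below min AVC = $20; no output level covers variable cost.
The firm minimizes its loss by shutting down and losing only its fixed cost of $287.

Shut down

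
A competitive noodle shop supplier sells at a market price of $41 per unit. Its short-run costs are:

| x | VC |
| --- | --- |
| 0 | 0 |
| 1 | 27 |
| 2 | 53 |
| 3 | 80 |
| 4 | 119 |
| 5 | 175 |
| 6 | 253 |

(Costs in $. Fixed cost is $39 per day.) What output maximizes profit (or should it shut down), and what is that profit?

Tabulate TR − TC: x=0: -39; x=1: -25; x=2: -10; x=3: 4; x=4: 6; x=5: -9; x=6: -46.
Profit is maximized at x = 4. AVC there is 119/4 = $29.75 ≤ P, so producing beats shutting down (which would give -$39).

x = 4; profit = $6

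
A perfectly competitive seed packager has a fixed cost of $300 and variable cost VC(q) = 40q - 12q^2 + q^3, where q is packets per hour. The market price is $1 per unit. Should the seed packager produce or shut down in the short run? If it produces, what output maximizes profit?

Shut down

Variable cost is VC = 40q - 12q^2 + q^3, so AVC = VC/q = 40 - 12q + q^2 and MC = dTC/dq = 40 - 24q + 3q^2.
The AVC parabola has its vertex at q = 12/2 = 6, where AVC = 40 - 12·6 + 6^2 = $4.
With P < min AVC ($1 < $4), every unit sold adds to the loss.
Best response: produce nothing and absorb the $300 fixed cost.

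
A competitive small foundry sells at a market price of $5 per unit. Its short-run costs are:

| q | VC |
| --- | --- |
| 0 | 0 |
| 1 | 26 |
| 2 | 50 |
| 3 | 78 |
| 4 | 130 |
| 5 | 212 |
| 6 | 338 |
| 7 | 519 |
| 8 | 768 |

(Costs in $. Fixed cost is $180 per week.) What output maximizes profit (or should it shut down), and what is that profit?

Tabulate TR − TC: q=0: -180; q=1: -201; q=2: -220; q=3: -243; q=4: -290; q=5: -367; q=6: -488; q=7: -664; q=8: -908.
Profit is highest at q = 0. Equivalently, the lowest AVC in the table is 50/2 ≈ $25 at q = 2, and P = $5 falls below it — price never covers variable cost, so the firm shuts down and loses only its fixed cost.

q = 0 (shut down); profit = -$180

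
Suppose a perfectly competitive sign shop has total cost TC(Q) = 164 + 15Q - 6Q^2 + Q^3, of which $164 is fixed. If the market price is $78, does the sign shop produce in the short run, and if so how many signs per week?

Strip out fixed cost: VC = 15Q - 6Q^2 + Q^3. Then AVC = 15 - 6Q + Q^2 and MC = 15 - 12Q + 3Q^2.
AVC is minimized where dAVC/dQ = -6 + 2Q = 0, at Q = 3; min AVC = 15 - 6·3 + 3^2 = $6.
P = $78 exceeds min AVC = $6, so the firm stays open.
P = MC gives -63 - 12Q + 3Q^2 = 0, with roots -3 and 7. Take the larger (rising MC): Q* = 7.
Check: AVC at Q = 7 is $22 ≤ P, so revenue covers variable cost.
Profit = P·Q − TC = 78·7 − 318 = $228.

Produce at Q = 7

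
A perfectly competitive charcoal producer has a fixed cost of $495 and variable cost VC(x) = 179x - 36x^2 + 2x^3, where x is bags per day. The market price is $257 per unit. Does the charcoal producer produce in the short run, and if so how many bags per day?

Variable cost is VC = 179x - 36x^2 + 2x^3, so AVC = VC/x = 179 - 36x + 2x^2 and MC = dTC/dx = 179 - 72x + 6x^2.
AVC is minimized where dAVC/dx = -36 + 4x = 0, at x = 9; min AVC = 179 - 36·9 + 2·9^2 = $17.
P = $257 exceeds min AVC = $17, so the firm stays open.
Solving P = MC: -78 - 72x + 6x^2 = 0 ⇒ x = -1 or 13. On the upward-sloping branch, x* = 13.
Check: AVC at x = 13 is $49 ≤ P, so revenue covers variable cost.
Profit = P·x − TC = 257·13 − 1132 = $2209.

Produce at x = 13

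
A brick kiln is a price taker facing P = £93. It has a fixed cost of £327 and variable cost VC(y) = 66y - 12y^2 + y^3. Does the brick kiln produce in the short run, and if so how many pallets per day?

Produce at y = 9

From TC, MC = TC'(y) = 66 - 24y + 3y^2 and AVC = VC/y = 66 - 12y + y^2.
The AVC parabola has its vertex at y = 12/2 = 6, where AVC = 66 - 12·6 + 6^2 = £30.
Because £93 ≥ £30, revenue can cover variable cost; the firm operates.
P = MC gives -27 - 24y + 3y^2 = 0, with roots -1 and 9. Take the larger (rising MC): y* = 9.
Check: AVC at y = 9 is £39 ≤ P, so revenue covers variable cost.
Profit = P·y − TC = 93·9 − 678 = £159.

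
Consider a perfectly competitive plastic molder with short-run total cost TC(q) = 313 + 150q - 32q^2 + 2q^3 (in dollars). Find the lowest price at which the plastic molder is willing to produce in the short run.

$22 per unit

The shutdown price is the minimum of AVC. VC = 150q - 32q^2 + 2q^3, so AVC = 150 - 32q + 2q^2.
At the minimum of AVC, MC = AVC. MC = 150 - 64q + 6q^2; setting MC = AVC gives 4q^2 - 32q = 0, so q = 8. min AVC = 22.
So the shutdown price is $22.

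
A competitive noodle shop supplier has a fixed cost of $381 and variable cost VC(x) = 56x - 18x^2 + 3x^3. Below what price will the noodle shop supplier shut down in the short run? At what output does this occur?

Short-run supply begins at min AVC. From VC = 56x - 18x^2 + 3x^3, AVC = 56 - 18x + 3x^2.
dAVC/dx = -18 + 6x = 0 gives x = 3. min AVC = 56 - 18·3 + 3·3^2 = 29.
For P < $29 the firm produces nothing.

$29 per unit, at x = 3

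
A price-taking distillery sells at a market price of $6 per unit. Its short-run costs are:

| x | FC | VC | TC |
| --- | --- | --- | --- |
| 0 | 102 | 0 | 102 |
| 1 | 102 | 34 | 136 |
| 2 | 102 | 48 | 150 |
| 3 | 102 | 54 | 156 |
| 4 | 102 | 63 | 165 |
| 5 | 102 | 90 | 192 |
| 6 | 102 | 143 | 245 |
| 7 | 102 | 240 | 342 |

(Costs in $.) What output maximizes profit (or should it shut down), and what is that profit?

Compute π = P·x − TC at each output: x=0: -102; x=1: -130; x=2: -138; x=3: -138; x=4: -141; x=5: -162; x=6: -209; x=7: -300.
Profit is highest at x = 0. Equivalently, the lowest AVC in the table is 63/4 ≈ $15.75 at x = 4, and P = $6 falls below it — price never covers variable cost, so the firm shuts down and loses only its fixed cost.

x = 0 (shut down); profit = -$102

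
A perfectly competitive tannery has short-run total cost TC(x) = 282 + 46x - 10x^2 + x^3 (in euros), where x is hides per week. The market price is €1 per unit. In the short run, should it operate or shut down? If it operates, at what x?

Shut down

Strip out fixed cost: VC = 46x - 10x^2 + x^3. Then AVC = 46 - 10x + x^2 and MC = 46 - 20x + 3x^2.
The AVC parabola has its vertex at x = 10/2 = 5, where AVC = 46 - 10·5 + 5^2 = €21.
P = €1 lies below min AVC = €21; no output level covers variable cost.
Shutting down limits the loss to fixed cost, €282.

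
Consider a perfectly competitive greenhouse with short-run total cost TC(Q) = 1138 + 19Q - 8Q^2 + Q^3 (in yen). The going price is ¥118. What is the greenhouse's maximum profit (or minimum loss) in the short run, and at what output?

Profit = -¥328 at Q = 9

AVC = 19 - 8Q + Q^2 has its minimum ¥3 at Q = 4; price ¥118 clears that bar, so the firm operates.
With MC = 19 - 16Q + 3Q^2, P = MC on the upward-sloping part at Q* = 9.
TR = 118·9 = 1062. TC = 1138 + 252 = 1390. Profit = 1062 − 1390 = -¥328.
By producing, the firm covers all variable cost plus ¥810 of fixed cost; shutting down would lose the full ¥1138.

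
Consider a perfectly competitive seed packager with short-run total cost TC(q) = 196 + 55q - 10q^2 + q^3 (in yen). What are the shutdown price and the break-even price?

Shutdown price = ¥30; break-even price = ¥62

AVC = 55 - 10q + q^2; minimized at q = 5, giving min AVC = ¥30. That is the shutdown price.
ATC = 196/q + 55 - 10q + q^2. Setting dATC/dq = −196/q^2 − 10 + 2q = 0 gives q = 7 (since 2·7^3 − 10·7^2 = 196).
min ATC = 196/7 + 55 − 10·7 + 7^2 = ¥62. That is the break-even price.
Between these two prices the firm operates at a loss; above ¥62 it earns a profit.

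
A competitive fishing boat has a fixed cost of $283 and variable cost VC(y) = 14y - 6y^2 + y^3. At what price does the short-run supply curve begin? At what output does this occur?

Short-run supply begins at min AVC. From VC = 14y - 6y^2 + y^3, AVC = 14 - 6y + y^2.
At the minimum of AVC, MC = AVC. MC = 14 - 12y + 3y^2; setting MC = AVC gives 2y^2 - 6y = 0, so y = 3. min AVC = 5.
For P < $5 the firm produces nothing.

$5 per unit, at y = 3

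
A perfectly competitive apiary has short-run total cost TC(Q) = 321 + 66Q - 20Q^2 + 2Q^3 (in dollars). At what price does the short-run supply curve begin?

Short-run supply begins at min AVC. From VC = 66Q - 20Q^2 + 2Q^3, AVC = 66 - 20Q + 2Q^2.
At the minimum of AVC, MC = AVC. MC = 66 - 40Q + 6Q^2; setting MC = AVC gives 4Q^2 - 20Q = 0, so Q = 5. min AVC = 16.
For P < $16 the firm produces nothing.

$16 per unit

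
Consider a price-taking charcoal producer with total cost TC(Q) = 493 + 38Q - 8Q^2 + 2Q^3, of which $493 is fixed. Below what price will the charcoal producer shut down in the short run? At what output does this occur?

$30 per unit, at Q = 2

The shutdown price is the minimum of AVC. VC = 38Q - 8Q^2 + 2Q^3, so AVC = 38 - 8Q + 2Q^2.
dAVC/dQ = -8 + 4Q = 0 gives Q = 2. min AVC = 38 - 8·2 + 2·2^2 = 30.
The firm shuts down for any P below $30.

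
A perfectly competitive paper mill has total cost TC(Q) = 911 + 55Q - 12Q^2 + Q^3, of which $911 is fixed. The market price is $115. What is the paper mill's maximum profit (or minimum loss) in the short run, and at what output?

Profit = -$111 at Q = 10

AVC = 55 - 12Q + Q^2; min AVC = $19 at Q = 6. Since P = $115 ≥ min AVC, the firm produces.
With MC = 55 - 24Q + 3Q^2, P = MC on the upward-sloping part at Q* = 10.
TR = 115·10 = 1150. TC = 911 + 350 = 1261. Profit = 1150 − 1261 = -$111.
By producing, the firm covers all variable cost plus $800 of fixed cost; shutting down would lose the full $911.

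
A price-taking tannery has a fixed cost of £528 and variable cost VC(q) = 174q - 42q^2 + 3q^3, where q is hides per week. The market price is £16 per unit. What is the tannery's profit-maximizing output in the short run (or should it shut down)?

Variable cost is VC = 174q - 42q^2 + 3q^3, so AVC = VC/q = 174 - 42q + 3q^2 and MC = dTC/dq = 174 - 84q + 9q^2.
AVC is minimized where dAVC/dq = -42 + 6q = 0, at q = 7; min AVC = 174 - 42·7 + 3·7^2 = £27.
With P < min AVC (£16 < £27), every unit sold adds to the loss.
The firm minimizes its loss by shutting down and losing only its fixed cost of £528.

Shut down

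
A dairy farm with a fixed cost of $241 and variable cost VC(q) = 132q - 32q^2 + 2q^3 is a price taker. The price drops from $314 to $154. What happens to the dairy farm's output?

AVC = 132 - 32q + 2q^2, minimized at q = 8 where min AVC = $4. MC = 132 - 64q + 6q^2.
With P = $314 above the shutdown price, P = MC gives q = 13.
At P = $154 ≥ min AVC, set P = MC: q = 11. The firm stays open but cuts output.

Output falls from 13 to 11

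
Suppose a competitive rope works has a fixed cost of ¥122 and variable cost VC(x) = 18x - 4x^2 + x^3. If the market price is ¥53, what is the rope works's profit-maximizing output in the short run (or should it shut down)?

Produce at x = 5

From TC, MC = TC'(x) = 18 - 8x + 3x^2 and AVC = VC/x = 18 - 4x + x^2.
AVC is minimized where dAVC/dx = -4 + 2x = 0, at x = 2; min AVC = 18 - 4·2 + 2^2 = ¥14.
Because ¥53 ≥ ¥14, revenue can cover variable cost; the firm operates.
Set P = MC: 53 = 18 - 8x + 3x^2 → -35 - 8x + 3x^2 = 0. The roots are x = -7/3 and x = 5; the profit-maximizing output is on the rising part of MC, so x* = 5.
Check: AVC at x = 5 is ¥23 ≤ P, so revenue covers variable cost.
Profit = P·x − TC = 53·5 − 237 = ¥28.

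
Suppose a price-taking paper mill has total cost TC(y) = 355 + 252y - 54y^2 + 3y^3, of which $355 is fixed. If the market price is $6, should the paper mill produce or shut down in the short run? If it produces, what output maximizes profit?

Shut down

Variable cost is VC = 252y - 54y^2 + 3y^3, so AVC = VC/y = 252 - 54y + 3y^2 and MC = dTC/dy = 252 - 108y + 9y^2.
AVC is minimized where dAVC/dy = -54 + 6y = 0, at y = 9; min AVC = 252 - 54·9 + 3·9^2 = $9.
P = $6 lies below min AVC = $9; no output level covers variable cost.
The firm minimizes its loss by shutting down and losing only its fixed cost of $355.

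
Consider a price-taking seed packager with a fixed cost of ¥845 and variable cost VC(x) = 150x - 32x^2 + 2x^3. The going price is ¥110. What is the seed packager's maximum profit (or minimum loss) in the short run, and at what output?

Profit = -¥45 at x = 10

AVC = 150 - 32x + 2x^2; min AVC = ¥22 at x = 8. Since P = ¥110 ≥ min AVC, the firm produces.
MC = 150 - 64x + 6x^2. Setting P = MC and taking the root on the rising branch gives x* = 10.
TR = 110·10 = 1100. TC = 845 + 300 = 1145. Profit = 1100 − 1145 = -¥45.
Shutting down would mean losing the fixed cost of ¥845, so operating at a loss of ¥45 is better by ¥800.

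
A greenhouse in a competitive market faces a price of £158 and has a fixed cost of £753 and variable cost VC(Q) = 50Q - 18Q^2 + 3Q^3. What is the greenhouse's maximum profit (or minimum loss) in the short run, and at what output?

AVC = 50 - 18Q + 3Q^2 has its minimum £23 at Q = 3; price £158 clears that bar, so the firm operates.
With MC = 50 - 36Q + 9Q^2, P = MC on the upward-sloping part at Q* = 6.
TR = 158·6 = 948. TC = 753 + 300 = 1053. Profit = 948 − 1053 = -£105.
By producing, the firm covers all variable cost plus £648 of fixed cost; shutting down would lose the full £753.

Profit = -£105 at Q = 6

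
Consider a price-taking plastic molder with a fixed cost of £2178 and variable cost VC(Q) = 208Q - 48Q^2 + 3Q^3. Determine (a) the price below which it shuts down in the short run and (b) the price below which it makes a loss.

Shutdown price = £16; break-even price = £241

AVC = 208 - 48Q + 3Q^2; minimized at Q = 8, giving min AVC = £16. That is the shutdown price.
ATC = 2178/Q + 208 - 48Q + 3Q^2. Setting dATC/dQ = −2178/Q^2 − 48 + 6Q = 0 gives Q = 11 (since 6·11^3 − 48·11^2 = 2178).
min ATC = 2178/11 + 208 − 48·11 + 3·11^2 = £241. That is the break-even price.
Between these two prices the firm operates at a loss; above £241 it earns a profit.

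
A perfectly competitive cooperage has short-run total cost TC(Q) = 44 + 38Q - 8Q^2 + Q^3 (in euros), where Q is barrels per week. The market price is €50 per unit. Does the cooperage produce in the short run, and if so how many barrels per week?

Strip out fixed cost: VC = 38Q - 8Q^2 + Q^3. Then AVC = 38 - 8Q + Q^2 and MC = 38 - 16Q + 3Q^2.
AVC is minimized where dAVC/dQ = -8 + 2Q = 0, at Q = 4; min AVC = 38 - 8·4 + 4^2 = €22.
Since P = €50 ≥ min AVC = €22, price covers variable cost and the firm should produce.
Set P = MC: 50 = 38 - 16Q + 3Q^2 → -12 - 16Q + 3Q^2 = 0. The roots are Q = -2/3 and Q = 6; the profit-maximizing output is on the rising part of MC, so Q* = 6.
Check: AVC at Q = 6 is €26 ≤ P, so revenue covers variable cost.
Profit = P·Q − TC = 50·6 − 200 = €100.

Produce at Q = 6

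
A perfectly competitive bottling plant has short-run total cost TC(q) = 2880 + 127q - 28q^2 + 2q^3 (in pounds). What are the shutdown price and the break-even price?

AVC = 127 - 28q + 2q^2; minimized at q = 7, giving min AVC = £29. That is the shutdown price.
ATC = 2880/q + 127 - 28q + 2q^2. Setting dATC/dq = −2880/q^2 − 28 + 4q = 0 gives q = 12 (since 4·12^3 − 28·12^2 = 2880).
min ATC = 2880/12 + 127 − 28·12 + 2·12^2 = £319. That is the break-even price.
Between these two prices the firm operates at a loss; above £319 it earns a profit.

Shutdown price = £29; break-even price = £319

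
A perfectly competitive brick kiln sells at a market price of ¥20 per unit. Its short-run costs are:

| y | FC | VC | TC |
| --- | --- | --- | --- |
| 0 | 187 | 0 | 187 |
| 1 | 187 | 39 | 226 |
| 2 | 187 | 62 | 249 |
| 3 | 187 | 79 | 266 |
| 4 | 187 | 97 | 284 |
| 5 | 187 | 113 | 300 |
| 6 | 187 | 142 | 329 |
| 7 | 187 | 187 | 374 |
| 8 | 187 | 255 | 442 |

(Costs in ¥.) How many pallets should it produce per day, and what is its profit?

Compute π = P·y − TC at each output: y=0: -187; y=1: -206; y=2: -209; y=3: -206; y=4: -204; y=5: -200; y=6: -209; y=7: -234; y=8: -282.
Profit is highest at y = 0. Equivalently, the lowest AVC in the table is 113/5 ≈ ¥22.60 at y = 5, and P = ¥20 falls below it — price never covers variable cost, so the firm shuts down and loses only its fixed cost.

y = 0 (shut down); profit = -¥187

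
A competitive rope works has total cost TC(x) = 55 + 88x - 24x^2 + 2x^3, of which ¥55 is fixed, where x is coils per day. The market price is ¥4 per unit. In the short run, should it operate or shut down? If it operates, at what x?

Strip out fixed cost: VC = 88x - 24x^2 + 2x^3. Then AVC = 88 - 24x + 2x^2 and MC = 88 - 48x + 6x^2.
AVC hits its minimum where MC = AVC, at x = 6, giving min AVC = 88 - 24·6 + 2·6^2 = ¥16.
P = ¥4 lies below min AVC = ¥16; no output level covers variable cost.
Best response: produce nothing and absorb the ¥55 fixed cost.

Shut down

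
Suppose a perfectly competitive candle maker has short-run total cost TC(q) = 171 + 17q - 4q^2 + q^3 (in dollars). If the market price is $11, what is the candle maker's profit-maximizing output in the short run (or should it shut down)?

Strip out fixed cost: VC = 17q - 4q^2 + q^3. Then AVC = 17 - 4q + q^2 and MC = 17 - 8q + 3q^2.
AVC hits its minimum where MC = AVC, at q = 2, giving min AVC = 17 - 4·2 + 2^2 = $13.
P = $11 lies below min AVC = $13; no output level covers variable cost.
Shutting down limits the loss to fixed cost, $171.

Shut down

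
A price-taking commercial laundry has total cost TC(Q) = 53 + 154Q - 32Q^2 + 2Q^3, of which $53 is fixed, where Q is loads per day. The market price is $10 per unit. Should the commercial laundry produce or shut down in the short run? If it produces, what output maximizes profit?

Shut down

Strip out fixed cost: VC = 154Q - 32Q^2 + 2Q^3. Then AVC = 154 - 32Q + 2Q^2 and MC = 154 - 64Q + 6Q^2.
AVC hits its minimum where MC = AVC, at Q = 8, giving min AVC = 154 - 32·8 + 2·8^2 = $26.
P = $10 lies below min AVC = $26; no output level covers variable cost.
Shutting down limits the loss to fixed cost, $53.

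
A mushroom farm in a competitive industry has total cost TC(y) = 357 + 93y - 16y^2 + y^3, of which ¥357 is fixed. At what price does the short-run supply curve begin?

The firm shuts down when price falls below the minimum of average variable cost. AVC = VC/y = 93 - 16y + y^2.
dAVC/dy = -16 + 2y = 0 gives y = 8. min AVC = 93 - 16·8 + 8^2 = 29.
So the shutdown price is ¥29.

¥29 per unit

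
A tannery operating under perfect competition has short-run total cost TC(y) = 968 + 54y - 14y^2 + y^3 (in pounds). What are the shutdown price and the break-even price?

Shutdown price = £5; break-even price = £109

AVC = 54 - 14y + y^2; minimized at y = 7, giving min AVC = £5. That is the shutdown price.
ATC = 968/y + 54 - 14y + y^2. Setting dATC/dy = −968/y^2 − 14 + 2y = 0 gives y = 11 (since 2·11^3 − 14·11^2 = 968).
min ATC = 968/11 + 54 − 14·11 + 11^2 = £109. That is the break-even price.
Between these two prices the firm operates at a loss; above £109 it earns a profit.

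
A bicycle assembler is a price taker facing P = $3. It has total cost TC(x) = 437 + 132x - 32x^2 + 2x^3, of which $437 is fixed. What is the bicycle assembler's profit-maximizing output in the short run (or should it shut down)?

Strip out fixed cost: VC = 132x - 32x^2 + 2x^3. Then AVC = 132 - 32x + 2x^2 and MC = 132 - 64x + 6x^2.
The AVC parabola has its vertex at x = 32/4 = 8, where AVC = 132 - 32·8 + 2·8^2 = $4.
With P < min AVC ($3 < $4), every unit sold adds to the loss.
Shutting down limits the loss to fixed cost, $437.

Shut down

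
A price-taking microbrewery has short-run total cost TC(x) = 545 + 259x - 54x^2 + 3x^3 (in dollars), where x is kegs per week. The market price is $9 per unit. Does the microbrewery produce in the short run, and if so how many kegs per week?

Strip out fixed cost: VC = 259x - 54x^2 + 3x^3. Then AVC = 259 - 54x + 3x^2 and MC = 259 - 108x + 9x^2.
The AVC parabola has its vertex at x = 54/6 = 9, where AVC = 259 - 54·9 + 3·9^2 = $16.
Since P = $9 < min AVC = $16, price fails to cover variable cost at any output.
Best response: produce nothing and absorb the $545 fixed cost.

Shut down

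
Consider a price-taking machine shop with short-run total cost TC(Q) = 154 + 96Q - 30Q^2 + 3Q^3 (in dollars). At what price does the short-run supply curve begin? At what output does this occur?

The shutdown price is the minimum of AVC. VC = 96Q - 30Q^2 + 3Q^3, so AVC = 96 - 30Q + 3Q^2.
dAVC/dQ = -30 + 6Q = 0 gives Q = 5. min AVC = 96 - 30·5 + 3·5^2 = 21.
So the shutdown price is $21.

$21 per unit, at Q = 5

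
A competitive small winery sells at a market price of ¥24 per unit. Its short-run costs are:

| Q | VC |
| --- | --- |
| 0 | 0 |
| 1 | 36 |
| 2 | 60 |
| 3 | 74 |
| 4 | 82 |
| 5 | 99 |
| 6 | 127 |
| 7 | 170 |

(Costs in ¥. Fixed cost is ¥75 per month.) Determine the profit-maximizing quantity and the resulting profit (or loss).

Q = 5; profit = -¥54

Tabulate TR − TC: Q=0: -75; Q=1: -87; Q=2: -87; Q=3: -77; Q=4: -61; Q=5: -54; Q=6: -58; Q=7: -77.
Profit is maximized at Q = 5. AVC there is 99/5 = ¥19.80 ≤ P, so producing beats shutting down (which would give -¥75).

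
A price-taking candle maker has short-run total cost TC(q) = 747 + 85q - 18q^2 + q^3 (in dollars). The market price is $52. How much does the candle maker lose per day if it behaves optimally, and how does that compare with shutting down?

Profit = -$263 at q = 11

AVC = 85 - 18q + q^2 has its minimum $4 at q = 9; price $52 clears that bar, so the firm operates.
MC = 85 - 36q + 3q^2. Setting P = MC and taking the root on the rising branch gives q* = 11.
TR = 52·11 = 572. TC = 747 + 88 = 835. Profit = 572 − 835 = -$263.
Shutting down would mean losing the fixed cost of $747, so operating at a loss of $263 is better by $484.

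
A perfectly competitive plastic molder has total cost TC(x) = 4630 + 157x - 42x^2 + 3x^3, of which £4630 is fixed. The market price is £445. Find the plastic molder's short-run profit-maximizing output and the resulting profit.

Profit = -£310 at x = 12

AVC = 157 - 42x + 3x^2 has its minimum £10 at x = 7; price £445 clears that bar, so the firm operates.
With MC = 157 - 84x + 9x^2, P = MC on the upward-sloping part at x* = 12.
TR = 445·12 = 5340. TC = 4630 + 1020 = 5650. Profit = 5340 − 5650 = -£310.
Shutting down would mean losing the fixed cost of £4630, so operating at a loss of £310 is better by £4320.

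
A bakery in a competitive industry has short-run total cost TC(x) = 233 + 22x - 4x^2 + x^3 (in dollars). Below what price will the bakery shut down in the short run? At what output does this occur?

The shutdown price is the minimum of AVC. VC = 22x - 4x^2 + x^3, so AVC = 22 - 4x + x^2.
dAVC/dx = -4 + 2x = 0 gives x = 2. min AVC = 22 - 4·2 + 2^2 = 18.
For P < $18 the firm produces nothing.

$18 per unit, at x = 2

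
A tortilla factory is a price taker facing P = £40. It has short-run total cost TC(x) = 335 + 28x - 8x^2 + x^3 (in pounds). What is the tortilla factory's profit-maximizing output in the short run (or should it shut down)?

Produce at x = 6

Variable cost is VC = 28x - 8x^2 + x^3, so AVC = VC/x = 28 - 8x + x^2 and MC = dTC/dx = 28 - 16x + 3x^2.
AVC hits its minimum where MC = AVC, at x = 4, giving min AVC = 28 - 8·4 + 4^2 = £12.
P = £40 exceeds min AVC = £12, so the firm stays open.
Solving P = MC: -12 - 16x + 3x^2 = 0 ⇒ x = -2/3 or 6. On the upward-sloping branch, x* = 6.
Check: AVC at x = 6 is £16 ≤ P, so revenue covers variable cost.
Profit = P·x − TC = 40·6 − 431 = -£191, a loss, but smaller than the £335 fixed cost the firm would lose by shutting down.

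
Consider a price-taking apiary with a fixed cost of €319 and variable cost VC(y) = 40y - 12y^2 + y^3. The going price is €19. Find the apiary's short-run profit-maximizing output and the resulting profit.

Profit = -€221 at y = 7

AVC = 40 - 12y + y^2; min AVC = €4 at y = 6. Since P = €19 ≥ min AVC, the firm produces.
With MC = 40 - 24y + 3y^2, P = MC on the upward-sloping part at y* = 7.
TR = 19·7 = 133. TC = 319 + 35 = 354. Profit = 133 − 354 = -€221.
By producing, the firm covers all variable cost plus €98 of fixed cost; shutting down would lose the full €319.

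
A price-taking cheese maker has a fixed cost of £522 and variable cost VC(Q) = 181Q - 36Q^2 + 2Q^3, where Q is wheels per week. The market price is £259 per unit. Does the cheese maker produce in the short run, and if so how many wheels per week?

Variable cost is VC = 181Q - 36Q^2 + 2Q^3, so AVC = VC/Q = 181 - 36Q + 2Q^2 and MC = dTC/dQ = 181 - 72Q + 6Q^2.
AVC is minimized where dAVC/dQ = -36 + 4Q = 0, at Q = 9; min AVC = 181 - 36·9 + 2·9^2 = £19.
Because £259 ≥ £19, revenue can cover variable cost; the firm operates.
P = MC gives -78 - 72Q + 6Q^2 = 0, with roots -1 and 13. Take the larger (rising MC): Q* = 13.
Check: AVC at Q = 13 is £51 ≤ P, so revenue covers variable cost.
Profit = P·Q − TC = 259·13 − 1185 = £2182.

Produce at Q = 13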